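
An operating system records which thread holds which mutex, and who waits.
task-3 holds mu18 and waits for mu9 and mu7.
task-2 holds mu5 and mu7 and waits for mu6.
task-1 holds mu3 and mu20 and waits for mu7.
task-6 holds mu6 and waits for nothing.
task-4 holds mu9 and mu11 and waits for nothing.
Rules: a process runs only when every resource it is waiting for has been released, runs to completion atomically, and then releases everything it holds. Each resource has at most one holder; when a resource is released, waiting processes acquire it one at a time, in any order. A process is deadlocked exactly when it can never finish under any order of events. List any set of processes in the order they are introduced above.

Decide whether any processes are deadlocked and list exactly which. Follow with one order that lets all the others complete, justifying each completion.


No process is deadlocked.
Key observation: although several processes wait, no cycle exists — each chain bottoms out at a free runner.
The rest can finish in the order task-6, task-2, task-4, task-1, task-3.
Step-by-step check:
  task-6 waits on nothing -> runs at once and releases mu6
  task-2 waits on mu6 — all released -> runs and releases mu5 and mu7
  task-4 waits on nothing -> runs at once and releases mu9 and mu11
  task-1 waits on mu7 — all released -> runs and releases mu3 and mu20
  task-3 waits on mu9 and mu7 — all released -> runs and releases mu18


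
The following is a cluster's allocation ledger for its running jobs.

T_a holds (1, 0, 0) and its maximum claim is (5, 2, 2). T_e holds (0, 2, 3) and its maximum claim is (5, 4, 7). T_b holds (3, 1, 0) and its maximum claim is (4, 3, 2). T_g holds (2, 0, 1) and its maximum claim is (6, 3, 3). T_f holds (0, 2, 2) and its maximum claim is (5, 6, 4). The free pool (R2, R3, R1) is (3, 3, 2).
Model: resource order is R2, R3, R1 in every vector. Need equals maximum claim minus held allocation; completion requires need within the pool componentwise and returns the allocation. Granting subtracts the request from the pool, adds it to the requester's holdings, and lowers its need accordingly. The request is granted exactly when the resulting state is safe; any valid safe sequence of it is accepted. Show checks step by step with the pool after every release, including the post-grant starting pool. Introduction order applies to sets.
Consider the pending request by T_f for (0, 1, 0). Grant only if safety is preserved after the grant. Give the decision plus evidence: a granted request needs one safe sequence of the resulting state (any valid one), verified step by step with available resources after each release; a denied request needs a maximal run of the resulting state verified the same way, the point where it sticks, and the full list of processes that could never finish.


GRANT — the state after the grant stays safe, e.g. via T_b, T_f, T_g, T_e, T_a.
Key observation: even at the reduced pool (3, 2, 2), T_b fits immediately, so safety survives the grant.
Verifying the post-grant state step by step:
  pool = (3, 2, 2)
  run T_b (needs (1, 2, 2), free (3, 2, 2)); after release of (3, 1, 0) the pool is (6, 3, 2)
  run T_f (needs (5, 3, 2), free (6, 3, 2)); after release of (0, 3, 2) the pool is (6, 6, 4)
  run T_g (needs (4, 3, 2), free (6, 6, 4)); after release of (2, 0, 1) the pool is (8, 6, 5)
  run T_e (needs (5, 2, 4), free (8, 6, 5)); after release of (0, 2, 3) the pool is (8, 8, 8)
  run T_a (needs (4, 2, 2), free (8, 8, 8)); after release of (1, 0, 0) the pool is (9, 8, 8)


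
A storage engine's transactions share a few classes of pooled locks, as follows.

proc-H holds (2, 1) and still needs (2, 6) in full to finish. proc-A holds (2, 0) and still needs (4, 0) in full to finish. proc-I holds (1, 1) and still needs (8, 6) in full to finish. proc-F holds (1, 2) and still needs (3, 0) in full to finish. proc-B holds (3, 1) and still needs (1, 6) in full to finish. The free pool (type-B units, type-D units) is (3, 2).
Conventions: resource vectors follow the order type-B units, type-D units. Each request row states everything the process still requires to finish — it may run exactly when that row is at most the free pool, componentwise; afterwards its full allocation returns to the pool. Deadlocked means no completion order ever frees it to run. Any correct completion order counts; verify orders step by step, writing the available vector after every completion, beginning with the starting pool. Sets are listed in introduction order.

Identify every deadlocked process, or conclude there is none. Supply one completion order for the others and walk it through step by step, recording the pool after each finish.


Deadlocked set: proc-H, proc-I and proc-B.
Key observation: proc-F, proc-A can finish, but then (6, 4) is all there is, and the blocked group's type-D units demands exceed it.
One completion order for the rest: proc-F, proc-A. Check, step by step:
  pool = (3, 2)
  proc-F needs (3, 0) <= (3, 2) -> finishes; pool += (1, 2) = (4, 4)
  proc-A needs (4, 0) <= (4, 4) -> finishes; pool += (2, 0) = (6, 4)
None of the blocked processes ever fits:
  blocked: proc-H wants (2, 6), pool (6, 4) — not enough type-D units
  blocked: proc-I wants (8, 6), pool (6, 4) — not enough type-B units and type-D units
  blocked: proc-B wants (1, 6), pool (6, 4) — not enough type-D units


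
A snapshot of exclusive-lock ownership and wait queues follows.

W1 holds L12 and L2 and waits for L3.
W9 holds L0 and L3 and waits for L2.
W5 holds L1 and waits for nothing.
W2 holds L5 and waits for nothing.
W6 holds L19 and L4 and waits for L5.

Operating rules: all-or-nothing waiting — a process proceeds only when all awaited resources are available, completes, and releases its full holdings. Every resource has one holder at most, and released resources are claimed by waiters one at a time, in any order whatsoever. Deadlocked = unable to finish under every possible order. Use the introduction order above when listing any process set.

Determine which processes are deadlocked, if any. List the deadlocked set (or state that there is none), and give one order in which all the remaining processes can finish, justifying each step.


Deadlocked: W1 and W9.
Key observation: nobody on the ring W1 -> W9 -> W1 can start until another member finishes, which never happens; no other process is dragged down with it.
A valid finishing order for the others: W2, W5, W6.
Walking it through:
  run W2 (it waits on nothing); releases L5
  run W5 (it waits on nothing); releases L1
  W6 waits on L5 — all released -> runs and releases L19 and L4


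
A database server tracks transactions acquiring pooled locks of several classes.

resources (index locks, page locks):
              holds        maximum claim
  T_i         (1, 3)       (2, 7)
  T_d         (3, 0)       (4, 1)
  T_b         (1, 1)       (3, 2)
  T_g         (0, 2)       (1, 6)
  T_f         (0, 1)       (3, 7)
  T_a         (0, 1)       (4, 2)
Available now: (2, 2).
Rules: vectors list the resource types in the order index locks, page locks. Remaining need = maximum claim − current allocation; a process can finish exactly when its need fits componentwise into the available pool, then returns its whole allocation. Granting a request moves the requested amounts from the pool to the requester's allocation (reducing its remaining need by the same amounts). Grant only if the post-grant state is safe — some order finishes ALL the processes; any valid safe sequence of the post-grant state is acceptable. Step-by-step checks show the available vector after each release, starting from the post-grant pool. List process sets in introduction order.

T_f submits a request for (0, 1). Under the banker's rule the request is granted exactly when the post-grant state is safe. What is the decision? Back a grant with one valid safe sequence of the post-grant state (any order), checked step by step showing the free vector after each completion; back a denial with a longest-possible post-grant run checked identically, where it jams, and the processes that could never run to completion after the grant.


DENY: after the grant no complete ordering would exist.
Key observation: T_d, T_b, T_a can finish, but then (6, 3) is all there is, and the blocked group's page locks demands exceed it.
On the post-grant state, T_d, T_b, T_a is a maximal run — nothing extends it. Verifying each step:
  pool = (2, 1)
  T_d: need (1, 1) fits (2, 1); releases (3, 0), pool now (5, 1)
  T_b: need (2, 1) fits (5, 1); releases (1, 1), pool now (6, 2)
  T_a: need (4, 1) fits (6, 2); releases (0, 1), pool now (6, 3)
  T_i still needs (1, 4) but only (6, 3) is free — short on page locks
  T_g still needs (1, 4) but only (6, 3) is free — short on page locks
  T_f still needs (3, 5) but only (6, 3) is free — short on page locks
Processes that could never finish after the grant: T_i, T_g and T_f.


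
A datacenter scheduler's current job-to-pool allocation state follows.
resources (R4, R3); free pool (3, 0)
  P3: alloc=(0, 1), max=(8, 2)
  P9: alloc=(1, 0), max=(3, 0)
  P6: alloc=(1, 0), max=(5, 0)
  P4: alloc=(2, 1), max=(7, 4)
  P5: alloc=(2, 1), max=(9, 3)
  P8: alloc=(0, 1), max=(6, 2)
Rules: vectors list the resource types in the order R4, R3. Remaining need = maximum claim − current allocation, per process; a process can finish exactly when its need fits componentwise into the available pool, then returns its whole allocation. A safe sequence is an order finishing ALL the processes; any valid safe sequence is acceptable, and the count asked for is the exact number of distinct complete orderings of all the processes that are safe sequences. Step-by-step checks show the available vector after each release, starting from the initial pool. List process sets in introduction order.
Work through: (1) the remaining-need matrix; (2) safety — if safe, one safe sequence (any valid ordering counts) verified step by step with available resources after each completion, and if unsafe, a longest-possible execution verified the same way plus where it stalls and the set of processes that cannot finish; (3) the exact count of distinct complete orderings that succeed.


(1) Outstanding need per process (order R4, R3):
  P3: (8, 1)
  P9: (2, 0)
  P6: (4, 0)
  P4: (5, 3)
  P5: (7, 2)
  P8: (6, 1)
(2) UNSAFE.
Key observation: no order helps: past P9, P6, the free pool tops out at (5, 0), below what each blocked process needs in R3.
Going as far as possible: P9, P6; after that, nothing fits. Step-by-step check:
  pool = (3, 0)
  run P9 (needs (2, 0), free (3, 0)); after release of (1, 0) the pool is (4, 0)
  run P6 (needs (4, 0), free (4, 0)); after release of (1, 0) the pool is (5, 0)
  P3 cannot run: need (8, 1) vs free (5, 0) (insufficient R4 and R3)
  P4 cannot run: need (5, 3) vs free (5, 0) (insufficient R3)
  P5 cannot run: need (7, 2) vs free (5, 0) (insufficient R4 and R3)
  P8 cannot run: need (6, 1) vs free (5, 0) (insufficient R4 and R3)
Permanently blocked: P3, P4, P5 and P8.
(3) The exact count: 0 of the possible complete orderings are safe sequences.


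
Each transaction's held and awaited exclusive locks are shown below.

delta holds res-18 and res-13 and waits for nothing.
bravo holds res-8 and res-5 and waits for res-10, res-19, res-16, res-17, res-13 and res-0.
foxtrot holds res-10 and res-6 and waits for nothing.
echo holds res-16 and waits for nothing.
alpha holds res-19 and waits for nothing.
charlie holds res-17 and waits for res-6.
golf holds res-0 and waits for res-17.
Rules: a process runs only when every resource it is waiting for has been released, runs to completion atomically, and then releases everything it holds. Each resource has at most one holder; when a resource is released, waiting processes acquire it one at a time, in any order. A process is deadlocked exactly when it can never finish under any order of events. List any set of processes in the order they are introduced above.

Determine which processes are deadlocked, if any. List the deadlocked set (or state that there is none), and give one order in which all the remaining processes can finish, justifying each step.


The deadlocked set is empty.
Key observation: there is no circular wait here — follow any chain and it reaches a process that is free to run now.
A valid finishing order for the others: delta, foxtrot, echo, charlie, alpha, golf, bravo.
Check, step by step:
  delta: no waits; runs immediately, freeing res-18 and res-13
  foxtrot: no waits; runs immediately, freeing res-10 and res-6
  echo: no waits; runs immediately, freeing res-16
  run charlie (all its waits — res-6 — are resolved); releases res-17
  alpha: no waits; runs immediately, freeing res-19
  run golf (all its waits — res-17 — are resolved); releases res-0
  run bravo (all its waits — res-10, res-19, res-16, res-17, res-13 and res-0 — are resolved); releases res-8 and res-5


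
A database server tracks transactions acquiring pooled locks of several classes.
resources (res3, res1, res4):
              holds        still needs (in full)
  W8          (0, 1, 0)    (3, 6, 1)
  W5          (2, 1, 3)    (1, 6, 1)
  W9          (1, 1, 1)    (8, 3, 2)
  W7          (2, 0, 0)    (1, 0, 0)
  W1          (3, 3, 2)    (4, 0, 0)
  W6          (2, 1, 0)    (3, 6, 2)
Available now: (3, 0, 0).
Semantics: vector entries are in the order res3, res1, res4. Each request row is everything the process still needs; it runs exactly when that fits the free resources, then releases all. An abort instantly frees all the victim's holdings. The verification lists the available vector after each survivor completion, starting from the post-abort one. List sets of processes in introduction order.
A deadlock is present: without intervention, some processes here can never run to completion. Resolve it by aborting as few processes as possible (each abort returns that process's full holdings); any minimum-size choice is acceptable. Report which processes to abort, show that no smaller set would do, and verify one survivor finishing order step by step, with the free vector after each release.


Minimum abort set: W8 and W5.
Key observation: W6 could never have finished before the abort; with (2, 2, 3) returned by W8 and W5, it fits at step 4.
No one abort is enough; case by case: W8 alone leaves W5 blocked (short on res1); W5 alone leaves W8 blocked (short on res1); W9 alone leaves W8 blocked (short on res1); W7 alone leaves W8 blocked (short on res1); W1 alone leaves W8 blocked (short on res1); W6 alone leaves W8 blocked (short on res1).
Survivors finish in the order: W1, W9, W7, W6. Verifying each step (pool after the aborts first):
  pool = (5, 2, 3)
  W1: need (4, 0, 0) fits (5, 2, 3); releases (3, 3, 2), pool now (8, 5, 5)
  W9: need (8, 3, 2) fits (8, 5, 5); releases (1, 1, 1), pool now (9, 6, 6)
  W7: need (1, 0, 0) fits (9, 6, 6); releases (2, 0, 0), pool now (11, 6, 6)
  W6: need (3, 6, 2) fits (11, 6, 6); releases (2, 1, 0), pool now (13, 7, 6)


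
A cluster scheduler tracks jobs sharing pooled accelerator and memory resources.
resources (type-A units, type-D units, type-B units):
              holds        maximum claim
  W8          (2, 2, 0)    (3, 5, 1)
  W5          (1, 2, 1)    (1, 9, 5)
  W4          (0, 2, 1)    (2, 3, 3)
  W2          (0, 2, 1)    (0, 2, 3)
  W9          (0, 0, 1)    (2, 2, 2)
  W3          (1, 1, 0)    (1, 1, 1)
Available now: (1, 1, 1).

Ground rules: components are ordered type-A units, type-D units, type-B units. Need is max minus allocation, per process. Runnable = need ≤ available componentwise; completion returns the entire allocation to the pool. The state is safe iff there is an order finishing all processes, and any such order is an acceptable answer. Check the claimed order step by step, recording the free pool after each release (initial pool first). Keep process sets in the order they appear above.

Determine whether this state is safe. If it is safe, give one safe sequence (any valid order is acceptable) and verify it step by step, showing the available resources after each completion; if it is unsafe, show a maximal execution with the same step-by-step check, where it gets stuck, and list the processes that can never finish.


SAFE — a valid safe sequence is W3, W9, W4, W8, W2, W5.
Key observation: the first exact fit in this order is W3 — it needs (0, 0, 1) with (1, 1, 1) free, meeting a requested resource to the last unit.
Step-by-step check:
  pool = (1, 1, 1)
  run W3 (needs (0, 0, 1), free (1, 1, 1)); after release of (1, 1, 0) the pool is (2, 2, 1)
  run W9 (needs (2, 2, 1), free (2, 2, 1)); after release of (0, 0, 1) the pool is (2, 2, 2)
  run W4 (needs (2, 1, 2), free (2, 2, 2)); after release of (0, 2, 1) the pool is (2, 4, 3)
  run W8 (needs (1, 3, 1), free (2, 4, 3)); after release of (2, 2, 0) the pool is (4, 6, 3)
  run W2 (needs (0, 0, 2), free (4, 6, 3)); after release of (0, 2, 1) the pool is (4, 8, 4)
  run W5 (needs (0, 7, 4), free (4, 8, 4)); after release of (1, 2, 1) the pool is (5, 10, 5)


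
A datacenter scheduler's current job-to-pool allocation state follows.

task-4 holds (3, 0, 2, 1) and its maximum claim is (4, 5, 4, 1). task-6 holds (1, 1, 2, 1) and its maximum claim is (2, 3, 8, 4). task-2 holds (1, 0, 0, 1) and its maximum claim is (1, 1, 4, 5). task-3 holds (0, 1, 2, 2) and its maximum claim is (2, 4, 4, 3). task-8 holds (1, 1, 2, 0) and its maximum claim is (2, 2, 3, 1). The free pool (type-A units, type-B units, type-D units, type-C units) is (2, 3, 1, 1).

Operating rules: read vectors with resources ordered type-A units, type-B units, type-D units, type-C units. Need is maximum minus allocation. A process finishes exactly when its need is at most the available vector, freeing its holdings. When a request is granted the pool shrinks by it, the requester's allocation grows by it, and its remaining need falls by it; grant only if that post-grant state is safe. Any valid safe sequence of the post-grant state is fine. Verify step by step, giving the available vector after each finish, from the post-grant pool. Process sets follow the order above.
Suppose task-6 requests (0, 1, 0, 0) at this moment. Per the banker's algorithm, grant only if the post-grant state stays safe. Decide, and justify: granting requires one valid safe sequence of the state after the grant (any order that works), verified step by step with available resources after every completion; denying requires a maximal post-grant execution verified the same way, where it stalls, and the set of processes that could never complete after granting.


DENY: after the grant no complete ordering would exist.
Key observation: after task-8, task-3 the pool peaks at (3, 4, 5, 3), and each blocked process is short somewhere: task-4 on type-B units; task-6 on type-D units; task-2 on type-C units.
On the post-grant state, task-8, task-3 is a maximal run — nothing extends it. Step-by-step check:
  pool = (2, 2, 1, 1)
  task-8 needs (1, 1, 1, 1) <= (2, 2, 1, 1) -> finishes; pool += (1, 1, 2, 0) = (3, 3, 3, 1)
  task-3 needs (2, 3, 2, 1) <= (3, 3, 3, 1) -> finishes; pool += (0, 1, 2, 2) = (3, 4, 5, 3)
  task-4 cannot run: need (1, 5, 2, 0) vs free (3, 4, 5, 3) (insufficient type-B units)
  task-6 cannot run: need (1, 1, 6, 3) vs free (3, 4, 5, 3) (insufficient type-D units)
  task-2 cannot run: need (0, 1, 4, 4) vs free (3, 4, 5, 3) (insufficient type-C units)
Processes that could never finish after the grant: task-4, task-6 and task-2.


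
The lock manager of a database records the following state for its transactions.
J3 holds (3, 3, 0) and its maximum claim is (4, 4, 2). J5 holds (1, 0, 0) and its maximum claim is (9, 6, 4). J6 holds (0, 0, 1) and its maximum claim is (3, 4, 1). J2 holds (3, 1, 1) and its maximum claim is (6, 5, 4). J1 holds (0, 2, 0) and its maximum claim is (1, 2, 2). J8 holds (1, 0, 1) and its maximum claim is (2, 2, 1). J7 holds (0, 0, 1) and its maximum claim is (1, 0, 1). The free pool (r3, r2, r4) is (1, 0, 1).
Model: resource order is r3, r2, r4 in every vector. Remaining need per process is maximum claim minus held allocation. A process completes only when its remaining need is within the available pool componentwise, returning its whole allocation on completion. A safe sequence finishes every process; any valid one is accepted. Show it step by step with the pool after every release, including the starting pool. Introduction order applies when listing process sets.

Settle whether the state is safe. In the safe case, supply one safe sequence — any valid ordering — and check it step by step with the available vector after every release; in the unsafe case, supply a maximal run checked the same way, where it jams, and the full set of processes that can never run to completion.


The state is SAFE; one workable sequence: J7, J1, J3, J6, J8, J2, J5.
Key observation: reading the order forward, J7 is the first process whose need (1, 0, 0) meets the free pool (1, 0, 1) exactly on a resource it requests.
Check, step by step:
  pool = (1, 0, 1)
  run J7 (needs (1, 0, 0), free (1, 0, 1)); after release of (0, 0, 1) the pool is (1, 0, 2)
  run J1 (needs (1, 0, 2), free (1, 0, 2)); after release of (0, 2, 0) the pool is (1, 2, 2)
  run J3 (needs (1, 1, 2), free (1, 2, 2)); after release of (3, 3, 0) the pool is (4, 5, 2)
  run J6 (needs (3, 4, 0), free (4, 5, 2)); after release of (0, 0, 1) the pool is (4, 5, 3)
  run J8 (needs (1, 2, 0), free (4, 5, 3)); after release of (1, 0, 1) the pool is (5, 5, 4)
  run J2 (needs (3, 4, 3), free (5, 5, 4)); after release of (3, 1, 1) the pool is (8, 6, 5)
  run J5 (needs (8, 6, 4), free (8, 6, 5)); after release of (1, 0, 0) the pool is (9, 6, 5)


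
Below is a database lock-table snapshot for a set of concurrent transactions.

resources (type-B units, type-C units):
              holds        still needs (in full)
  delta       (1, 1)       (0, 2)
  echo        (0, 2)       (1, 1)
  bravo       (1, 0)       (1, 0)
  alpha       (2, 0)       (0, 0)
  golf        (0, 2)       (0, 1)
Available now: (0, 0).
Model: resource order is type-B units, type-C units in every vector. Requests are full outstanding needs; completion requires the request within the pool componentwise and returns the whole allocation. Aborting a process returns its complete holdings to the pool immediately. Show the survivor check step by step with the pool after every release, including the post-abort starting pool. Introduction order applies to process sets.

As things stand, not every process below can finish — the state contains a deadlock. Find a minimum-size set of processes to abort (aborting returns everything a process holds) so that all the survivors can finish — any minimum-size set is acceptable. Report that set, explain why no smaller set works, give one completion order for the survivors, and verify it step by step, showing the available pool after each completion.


Minimum abort set: golf.
Key observation: no ordering could ever have run delta before the abort of golf; with (0, 2) back in the pool it fits at step 1.
Minimality: the empty abort set fails — the state is deadlocked as it stands.
Survivors finish in the order: delta, bravo, alpha, echo. Walking it through (pool after the aborts first):
  pool = (0, 2)
  delta needs (0, 2) <= (0, 2) -> finishes; pool += (1, 1) = (1, 3)
  bravo needs (1, 0) <= (1, 3) -> finishes; pool += (1, 0) = (2, 3)
  alpha needs (0, 0) <= (2, 3) -> finishes; pool += (2, 0) = (4, 3)
  echo needs (1, 1) <= (4, 3) -> finishes; pool += (0, 2) = (4, 5)


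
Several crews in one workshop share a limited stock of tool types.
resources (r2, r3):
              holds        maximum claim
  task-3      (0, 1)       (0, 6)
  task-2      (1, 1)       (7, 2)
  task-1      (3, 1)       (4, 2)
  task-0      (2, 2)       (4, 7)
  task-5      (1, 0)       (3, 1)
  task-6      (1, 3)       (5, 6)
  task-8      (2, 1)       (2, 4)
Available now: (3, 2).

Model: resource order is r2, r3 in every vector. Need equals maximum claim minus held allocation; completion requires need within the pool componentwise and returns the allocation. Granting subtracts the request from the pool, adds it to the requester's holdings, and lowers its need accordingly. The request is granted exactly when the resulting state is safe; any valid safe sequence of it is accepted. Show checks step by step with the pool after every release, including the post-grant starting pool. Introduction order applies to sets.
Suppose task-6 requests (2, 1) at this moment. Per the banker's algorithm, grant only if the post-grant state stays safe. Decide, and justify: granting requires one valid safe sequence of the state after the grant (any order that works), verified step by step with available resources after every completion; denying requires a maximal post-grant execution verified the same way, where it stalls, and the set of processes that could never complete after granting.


GRANT — the state after the grant stays safe, e.g. via task-1, task-6, task-8, task-5, task-2, task-0, task-3.
Key observation: the transfer keeps a workable pool ((1, 1)); task-1 starts the safe sequence.
Step-by-step check of the post-grant state:
  pool = (1, 1)
  task-1 needs (1, 1) <= (1, 1) -> finishes; pool += (3, 1) = (4, 2)
  task-6 needs (2, 2) <= (4, 2) -> finishes; pool += (3, 4) = (7, 6)
  task-8 needs (0, 3) <= (7, 6) -> finishes; pool += (2, 1) = (9, 7)
  task-5 needs (2, 1) <= (9, 7) -> finishes; pool += (1, 0) = (10, 7)
  task-2 needs (6, 1) <= (10, 7) -> finishes; pool += (1, 1) = (11, 8)
  task-0 needs (2, 5) <= (11, 8) -> finishes; pool += (2, 2) = (13, 10)
  task-3 needs (0, 5) <= (13, 10) -> finishes; pool += (0, 1) = (13, 11)


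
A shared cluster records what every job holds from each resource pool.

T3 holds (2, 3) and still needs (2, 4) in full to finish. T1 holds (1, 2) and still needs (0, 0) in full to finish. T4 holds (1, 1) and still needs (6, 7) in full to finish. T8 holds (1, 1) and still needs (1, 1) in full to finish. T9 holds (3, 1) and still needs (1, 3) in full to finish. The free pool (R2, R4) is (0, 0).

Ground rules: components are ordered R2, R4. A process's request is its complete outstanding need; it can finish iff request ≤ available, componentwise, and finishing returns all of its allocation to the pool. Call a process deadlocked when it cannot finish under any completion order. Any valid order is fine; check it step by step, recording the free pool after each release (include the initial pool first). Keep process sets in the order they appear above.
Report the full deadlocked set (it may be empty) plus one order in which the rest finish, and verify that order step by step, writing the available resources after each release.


The deadlocked set is empty.
Key observation: T1 can run right away; the returned allocation unlocks the remaining processes in turn.
The rest can finish in the order T1, T8, T9, T3, T4. Walking it through:
  pool = (0, 0)
  T1: need (0, 0) fits (0, 0); releases (1, 2), pool now (1, 2)
  T8: need (1, 1) fits (1, 2); releases (1, 1), pool now (2, 3)
  T9: need (1, 3) fits (2, 3); releases (3, 1), pool now (5, 4)
  T3: need (2, 4) fits (5, 4); releases (2, 3), pool now (7, 7)
  T4: need (6, 7) fits (7, 7); releases (1, 1), pool now (8, 8)


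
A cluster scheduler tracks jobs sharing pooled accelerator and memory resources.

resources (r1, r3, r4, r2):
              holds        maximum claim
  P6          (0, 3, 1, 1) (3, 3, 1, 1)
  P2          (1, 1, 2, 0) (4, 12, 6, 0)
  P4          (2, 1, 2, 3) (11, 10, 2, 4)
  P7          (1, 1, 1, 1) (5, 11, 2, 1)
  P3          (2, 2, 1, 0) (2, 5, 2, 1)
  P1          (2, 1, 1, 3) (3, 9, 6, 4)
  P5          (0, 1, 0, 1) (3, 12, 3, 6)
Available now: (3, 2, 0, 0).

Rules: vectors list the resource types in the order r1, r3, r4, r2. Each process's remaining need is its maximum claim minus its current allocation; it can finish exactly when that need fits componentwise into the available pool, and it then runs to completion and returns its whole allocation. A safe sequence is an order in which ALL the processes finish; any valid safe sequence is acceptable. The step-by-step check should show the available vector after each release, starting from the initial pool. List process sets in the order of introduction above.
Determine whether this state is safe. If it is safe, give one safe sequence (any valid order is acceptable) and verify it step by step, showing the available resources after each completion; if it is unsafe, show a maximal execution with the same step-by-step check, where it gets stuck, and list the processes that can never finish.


UNSAFE — no complete ordering exists.
Key observation: the wall is r3: completing P6, P3 brings the pool only to (5, 7, 2, 1), and all the rest need more.
A maximal execution: P6, P3 — then nothing else fits. Check, step by step:
  pool = (3, 2, 0, 0)
  P6: need (3, 0, 0, 0) fits (3, 2, 0, 0); releases (0, 3, 1, 1), pool now (3, 5, 1, 1)
  P3: need (0, 3, 1, 1) fits (3, 5, 1, 1); releases (2, 2, 1, 0), pool now (5, 7, 2, 1)
  P2 cannot run: need (3, 11, 4, 0) vs free (5, 7, 2, 1) (insufficient r3 and r4)
  P4 cannot run: need (9, 9, 0, 1) vs free (5, 7, 2, 1) (insufficient r1 and r3)
  P7 cannot run: need (4, 10, 1, 0) vs free (5, 7, 2, 1) (insufficient r3)
  P1 cannot run: need (1, 8, 5, 1) vs free (5, 7, 2, 1) (insufficient r3 and r4)
  P5 cannot run: need (3, 11, 3, 5) vs free (5, 7, 2, 1) (insufficient r3, r4 and r2)
Permanently blocked: P2, P4, P7, P1 and P5.


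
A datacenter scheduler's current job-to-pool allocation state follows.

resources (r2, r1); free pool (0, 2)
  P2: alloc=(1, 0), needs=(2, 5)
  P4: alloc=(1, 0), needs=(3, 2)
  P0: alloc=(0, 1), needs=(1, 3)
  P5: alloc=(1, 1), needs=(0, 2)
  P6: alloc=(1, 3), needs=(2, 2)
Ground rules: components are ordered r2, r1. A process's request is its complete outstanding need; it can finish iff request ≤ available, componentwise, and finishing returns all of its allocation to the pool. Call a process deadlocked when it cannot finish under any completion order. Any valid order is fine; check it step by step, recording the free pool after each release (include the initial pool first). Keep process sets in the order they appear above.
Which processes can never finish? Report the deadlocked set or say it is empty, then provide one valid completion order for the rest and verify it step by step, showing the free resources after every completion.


Deadlocked: P2, P4 and P6.
Key observation: no order helps: past P5, P0, the free pool tops out at (1, 4), below what each blocked process needs in r2.
A valid finishing order for the others: P5, P0. Check, step by step:
  pool = (0, 2)
  P5: need (0, 2) fits (0, 2); releases (1, 1), pool now (1, 3)
  P0: need (1, 3) fits (1, 3); releases (0, 1), pool now (1, 4)
The blocked processes can never fit:
  P2 still needs (2, 5) but only (1, 4) is free — short on r2 and r1
  P4 still needs (3, 2) but only (1, 4) is free — short on r2
  P6 still needs (2, 2) but only (1, 4) is free — short on r2


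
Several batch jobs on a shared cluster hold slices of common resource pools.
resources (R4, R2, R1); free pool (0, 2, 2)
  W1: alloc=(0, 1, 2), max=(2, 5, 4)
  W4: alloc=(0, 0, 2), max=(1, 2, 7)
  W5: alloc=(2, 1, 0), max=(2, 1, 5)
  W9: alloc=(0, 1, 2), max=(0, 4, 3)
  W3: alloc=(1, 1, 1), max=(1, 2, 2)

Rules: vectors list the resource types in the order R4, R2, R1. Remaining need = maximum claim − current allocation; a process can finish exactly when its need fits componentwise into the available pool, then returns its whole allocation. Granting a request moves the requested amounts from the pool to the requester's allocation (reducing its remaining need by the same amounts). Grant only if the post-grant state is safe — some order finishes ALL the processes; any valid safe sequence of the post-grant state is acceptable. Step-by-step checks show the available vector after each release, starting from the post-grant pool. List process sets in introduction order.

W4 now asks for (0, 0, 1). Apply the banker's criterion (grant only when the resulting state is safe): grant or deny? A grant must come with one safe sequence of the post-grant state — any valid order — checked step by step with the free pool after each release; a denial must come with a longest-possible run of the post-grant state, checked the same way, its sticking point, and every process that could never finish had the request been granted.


GRANT — the state after the grant stays safe, e.g. via W3, W9, W4, W5, W1.
Key observation: with (0, 2, 1) left after the transfer, W3 can run at once — the state stays safe.
Verifying the post-grant state step by step:
  pool = (0, 2, 1)
  run W3 (needs (0, 1, 1), free (0, 2, 1)); after release of (1, 1, 1) the pool is (1, 3, 2)
  run W9 (needs (0, 3, 1), free (1, 3, 2)); after release of (0, 1, 2) the pool is (1, 4, 4)
  run W4 (needs (1, 2, 4), free (1, 4, 4)); after release of (0, 0, 3) the pool is (1, 4, 7)
  run W5 (needs (0, 0, 5), free (1, 4, 7)); after release of (2, 1, 0) the pool is (3, 5, 7)
  run W1 (needs (2, 4, 2), free (3, 5, 7)); after release of (0, 1, 2) the pool is (3, 6, 9)


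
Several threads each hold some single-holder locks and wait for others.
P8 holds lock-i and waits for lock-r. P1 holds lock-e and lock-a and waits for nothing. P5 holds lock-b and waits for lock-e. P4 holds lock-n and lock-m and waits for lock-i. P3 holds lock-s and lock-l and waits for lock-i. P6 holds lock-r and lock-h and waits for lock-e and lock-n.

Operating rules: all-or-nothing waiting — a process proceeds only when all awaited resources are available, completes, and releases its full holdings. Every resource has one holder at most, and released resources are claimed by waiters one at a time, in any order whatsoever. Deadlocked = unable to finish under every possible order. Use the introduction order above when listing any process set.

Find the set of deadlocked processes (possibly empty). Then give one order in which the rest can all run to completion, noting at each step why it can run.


The deadlocked set is P8, P4, P3 and P6.
Key observation: the waits loop around P8 -> P6 -> P4 -> P8 with no way out; P3 waits into the deadlock from upstream.
The rest can finish in the order P1, P5.
Check, step by step:
  P1: no waits; runs immediately, freeing lock-e and lock-a
  P5 waits on lock-e — all released -> runs and releases lock-b


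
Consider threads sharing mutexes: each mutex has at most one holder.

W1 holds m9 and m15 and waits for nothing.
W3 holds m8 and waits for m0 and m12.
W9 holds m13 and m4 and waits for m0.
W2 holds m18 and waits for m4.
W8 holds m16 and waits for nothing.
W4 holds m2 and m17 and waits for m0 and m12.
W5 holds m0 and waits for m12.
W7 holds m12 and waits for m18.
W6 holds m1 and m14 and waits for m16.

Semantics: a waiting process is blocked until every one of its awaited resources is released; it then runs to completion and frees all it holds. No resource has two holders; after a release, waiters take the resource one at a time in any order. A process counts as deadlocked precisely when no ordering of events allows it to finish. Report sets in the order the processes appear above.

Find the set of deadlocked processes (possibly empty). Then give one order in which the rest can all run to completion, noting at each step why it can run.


The deadlocked set is W3, W9, W2, W4, W5 and W7.
Key observation: the wait chain closes on itself along W5 -> W7 -> W2 -> W9 -> W5; W3 and W4 wait into the deadlock from upstream.
One completion order for the rest: W8, W1, W6.
Check, step by step:
  run W8 (it waits on nothing); releases m16
  run W1 (it waits on nothing); releases m9 and m15
  W6: everything it awaited (m16) is free; runs, freeing m1 and m14


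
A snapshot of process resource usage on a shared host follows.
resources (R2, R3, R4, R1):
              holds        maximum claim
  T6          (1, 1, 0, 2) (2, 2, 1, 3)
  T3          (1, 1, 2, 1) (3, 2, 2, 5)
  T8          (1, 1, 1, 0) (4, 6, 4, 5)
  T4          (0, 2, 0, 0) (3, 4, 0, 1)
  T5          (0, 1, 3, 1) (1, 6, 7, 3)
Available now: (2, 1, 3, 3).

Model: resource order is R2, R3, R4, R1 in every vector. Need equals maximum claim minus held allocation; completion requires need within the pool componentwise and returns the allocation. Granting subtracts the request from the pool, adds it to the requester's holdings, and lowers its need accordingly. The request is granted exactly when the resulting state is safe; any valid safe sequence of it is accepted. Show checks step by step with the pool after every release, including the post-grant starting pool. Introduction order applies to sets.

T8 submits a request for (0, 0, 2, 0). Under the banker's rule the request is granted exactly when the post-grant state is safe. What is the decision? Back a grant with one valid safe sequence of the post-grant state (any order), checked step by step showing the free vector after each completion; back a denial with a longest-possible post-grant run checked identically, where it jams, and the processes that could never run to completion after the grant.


GRANT: granting preserves safety; a valid post-grant sequence is T6, T4, T3, T8, T5.
Key observation: the grant leaves (2, 1, 1, 3) free — enough for T6, whose release restarts the cascade.
Verifying the post-grant state step by step:
  pool = (2, 1, 1, 3)
  run T6 (needs (1, 1, 1, 1), free (2, 1, 1, 3)); after release of (1, 1, 0, 2) the pool is (3, 2, 1, 5)
  run T4 (needs (3, 2, 0, 1), free (3, 2, 1, 5)); after release of (0, 2, 0, 0) the pool is (3, 4, 1, 5)
  run T3 (needs (2, 1, 0, 4), free (3, 4, 1, 5)); after release of (1, 1, 2, 1) the pool is (4, 5, 3, 6)
  run T8 (needs (3, 5, 1, 5), free (4, 5, 3, 6)); after release of (1, 1, 3, 0) the pool is (5, 6, 6, 6)
  run T5 (needs (1, 5, 4, 2), free (5, 6, 6, 6)); after release of (0, 1, 3, 1) the pool is (5, 7, 9, 7)


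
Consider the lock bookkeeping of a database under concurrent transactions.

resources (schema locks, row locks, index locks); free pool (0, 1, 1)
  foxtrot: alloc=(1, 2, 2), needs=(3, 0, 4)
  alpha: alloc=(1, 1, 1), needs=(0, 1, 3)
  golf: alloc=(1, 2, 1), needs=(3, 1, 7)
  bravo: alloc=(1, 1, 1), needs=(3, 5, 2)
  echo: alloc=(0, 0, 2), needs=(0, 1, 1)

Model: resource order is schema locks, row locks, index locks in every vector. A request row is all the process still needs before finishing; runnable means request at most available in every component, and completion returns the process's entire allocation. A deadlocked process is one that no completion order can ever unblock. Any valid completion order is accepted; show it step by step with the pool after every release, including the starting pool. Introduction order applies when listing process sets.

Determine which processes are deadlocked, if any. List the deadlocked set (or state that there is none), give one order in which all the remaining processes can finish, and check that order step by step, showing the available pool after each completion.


The deadlocked set is foxtrot, golf and bravo.
Key observation: the wall is schema locks: completing echo, alpha brings the pool only to (1, 2, 4), and all the rest need more.
One completion order for the rest: echo, alpha. Step-by-step check:
  pool = (0, 1, 1)
  echo: need (0, 1, 1) fits (0, 1, 1); releases (0, 0, 2), pool now (0, 1, 3)
  alpha: need (0, 1, 3) fits (0, 1, 3); releases (1, 1, 1), pool now (1, 2, 4)
The stuck group stays short no matter what:
  blocked: foxtrot wants (3, 0, 4), pool (1, 2, 4) — not enough schema locks
  blocked: golf wants (3, 1, 7), pool (1, 2, 4) — not enough schema locks and index locks
  blocked: bravo wants (3, 5, 2), pool (1, 2, 4) — not enough schema locks and row locks


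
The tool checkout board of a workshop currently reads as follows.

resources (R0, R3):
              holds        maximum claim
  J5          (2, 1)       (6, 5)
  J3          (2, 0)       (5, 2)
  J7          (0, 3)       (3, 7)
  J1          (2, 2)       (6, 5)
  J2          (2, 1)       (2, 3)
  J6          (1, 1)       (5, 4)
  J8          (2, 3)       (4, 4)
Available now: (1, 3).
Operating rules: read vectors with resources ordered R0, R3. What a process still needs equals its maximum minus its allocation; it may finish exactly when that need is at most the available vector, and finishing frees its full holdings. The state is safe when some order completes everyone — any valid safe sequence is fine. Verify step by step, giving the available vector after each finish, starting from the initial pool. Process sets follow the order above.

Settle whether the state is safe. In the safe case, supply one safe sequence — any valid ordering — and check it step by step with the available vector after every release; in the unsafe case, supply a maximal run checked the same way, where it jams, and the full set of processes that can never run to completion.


SAFE. One safe sequence: J2, J3, J6, J1, J5, J8, J7.
Key observation: at J3 the run first touches a limit — (3, 2) against (3, 4), exact on a resource it actually requests.
Verifying each step:
  pool = (1, 3)
  J2: need (0, 2) fits (1, 3); releases (2, 1), pool now (3, 4)
  J3: need (3, 2) fits (3, 4); releases (2, 0), pool now (5, 4)
  J6: need (4, 3) fits (5, 4); releases (1, 1), pool now (6, 5)
  J1: need (4, 3) fits (6, 5); releases (2, 2), pool now (8, 7)
  J5: need (4, 4) fits (8, 7); releases (2, 1), pool now (10, 8)
  J8: need (2, 1) fits (10, 8); releases (2, 3), pool now (12, 11)
  J7: need (3, 4) fits (12, 11); releases (0, 3), pool now (12, 14)
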